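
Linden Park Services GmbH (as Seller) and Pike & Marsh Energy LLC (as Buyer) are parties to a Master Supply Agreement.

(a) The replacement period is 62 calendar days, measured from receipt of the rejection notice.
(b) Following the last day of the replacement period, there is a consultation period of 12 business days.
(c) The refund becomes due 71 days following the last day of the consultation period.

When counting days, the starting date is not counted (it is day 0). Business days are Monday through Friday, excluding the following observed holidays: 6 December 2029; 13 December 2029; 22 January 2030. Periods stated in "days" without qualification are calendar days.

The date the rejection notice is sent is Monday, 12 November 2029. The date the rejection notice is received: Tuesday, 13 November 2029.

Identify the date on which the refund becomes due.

The last day of the replacement period: 13 November 2029 + 62 days = 14 January 2030.
From Monday, 14 January 2030, 12 business days (Jan 15, Jan 16, Jan 17, Jan 18, …, Jan 29, Jan 30, Jan 31, skipping weekends and the listed holiday on Jan 22) brings us to Thursday, 31 January 2030, which is the last day of the consultation period.
The date on which the refund becomes due: 31 January 2030 + 71 days = 12 April 2030.

12 April 2030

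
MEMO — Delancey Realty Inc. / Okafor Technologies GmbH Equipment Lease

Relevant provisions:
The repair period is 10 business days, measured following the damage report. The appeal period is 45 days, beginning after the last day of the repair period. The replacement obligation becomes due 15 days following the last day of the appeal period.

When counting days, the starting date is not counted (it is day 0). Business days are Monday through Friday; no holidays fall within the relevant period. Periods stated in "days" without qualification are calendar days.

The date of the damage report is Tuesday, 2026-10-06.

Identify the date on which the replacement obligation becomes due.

2026-12-19

The last day of the repair period: 10 business days after Tuesday, 2026-10-06, skipping weekends — Oct 7, Oct 8, Oct 9, Oct 12, Oct 13, Oct 14, Oct 15, Oct 16, Oct 19, Oct 20 — lands on Tuesday, 2026-10-20.
Adding 45 calendar days to 2026-10-20 gives 2026-12-04, which is the last day of the appeal period.
The date on which the replacement obligation becomes due: 2026-12-04 + 15 days = 2026-12-19.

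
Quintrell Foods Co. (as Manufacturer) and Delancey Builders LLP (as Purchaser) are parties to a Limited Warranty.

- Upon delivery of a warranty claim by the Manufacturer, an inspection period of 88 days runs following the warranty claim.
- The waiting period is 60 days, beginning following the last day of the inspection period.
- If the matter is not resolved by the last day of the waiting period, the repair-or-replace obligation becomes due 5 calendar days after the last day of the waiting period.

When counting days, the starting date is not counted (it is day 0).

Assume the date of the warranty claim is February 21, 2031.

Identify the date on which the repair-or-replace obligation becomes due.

July 24, 2031

Adding 88 calendar days to February 21, 2031 gives May 20, 2031, which is the last day of the inspection period.
The last day of the waiting period: 60 calendar days after May 20, 2031 is July 19, 2031.
The date on which the repair-or-replace obligation becomes due: 5 calendar days after July 19, 2031 is July 24, 2031.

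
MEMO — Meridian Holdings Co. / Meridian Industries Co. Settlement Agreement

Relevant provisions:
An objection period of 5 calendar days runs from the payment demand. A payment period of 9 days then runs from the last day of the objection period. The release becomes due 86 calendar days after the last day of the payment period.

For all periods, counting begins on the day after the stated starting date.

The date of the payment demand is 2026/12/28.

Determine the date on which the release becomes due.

The last day of the objection period: 5 calendar days after 2026/12/28 is 2027/01/02.
The last day of the payment period: 2027/01/02 + 9 days = 2027/01/11.
The date on which the release becomes due: 2027/01/11 + 86 days = 2027/04/07.

2027/04/07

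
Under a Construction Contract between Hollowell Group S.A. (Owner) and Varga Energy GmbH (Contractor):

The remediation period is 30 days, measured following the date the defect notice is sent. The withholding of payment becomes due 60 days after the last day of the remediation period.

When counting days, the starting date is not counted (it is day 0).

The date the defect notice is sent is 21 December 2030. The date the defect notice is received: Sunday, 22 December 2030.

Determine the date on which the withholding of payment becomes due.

21 March 2031

The last day of the remediation period: 21 December 2030 + 30 days = 20 January 2031.
The date on which the withholding of payment becomes due: 20 January 2031 + 60 days = 21 March 2031.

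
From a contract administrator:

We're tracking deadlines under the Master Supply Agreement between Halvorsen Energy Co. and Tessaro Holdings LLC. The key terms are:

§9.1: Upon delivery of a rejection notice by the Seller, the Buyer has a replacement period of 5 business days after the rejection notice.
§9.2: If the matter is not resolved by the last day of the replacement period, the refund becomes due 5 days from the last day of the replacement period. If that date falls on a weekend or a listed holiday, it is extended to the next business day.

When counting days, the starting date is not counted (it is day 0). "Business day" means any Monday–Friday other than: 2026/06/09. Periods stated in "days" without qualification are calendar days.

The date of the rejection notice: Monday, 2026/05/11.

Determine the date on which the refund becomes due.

From Monday, 2026/05/11, 5 business days (May 12, May 13, May 14, May 15, May 18, skipping weekends) brings us to Monday, 2026/05/18, which is the last day of the replacement period.
The date on which the refund becomes due: 2026/05/18 + 5 days = 2026/05/23. That falls on a Saturday, so it rolls to the next business day, Monday, 2026/05/25.

2026/05/25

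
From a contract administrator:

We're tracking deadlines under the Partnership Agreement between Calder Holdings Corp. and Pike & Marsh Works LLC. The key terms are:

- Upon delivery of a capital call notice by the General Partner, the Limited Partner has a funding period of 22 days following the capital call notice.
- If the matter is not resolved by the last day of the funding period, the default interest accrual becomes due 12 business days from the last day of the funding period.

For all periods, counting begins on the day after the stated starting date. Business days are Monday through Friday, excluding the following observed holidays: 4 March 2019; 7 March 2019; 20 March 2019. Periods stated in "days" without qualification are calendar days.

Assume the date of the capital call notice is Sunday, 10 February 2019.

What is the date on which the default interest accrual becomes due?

The last day of the funding period: 22 calendar days after 10 February 2019 is 4 March 2019.
The date on which the default interest accrual becomes due: counting 12 business days from Monday, 4 March 2019 (Mar 5, Mar 6, Mar 8, Mar 11, …, Mar 19, Mar 21, Mar 22, skipping weekends and the listed holidays on Mar 7, Mar 20) reaches Friday, 22 March 2019.

22 March 2019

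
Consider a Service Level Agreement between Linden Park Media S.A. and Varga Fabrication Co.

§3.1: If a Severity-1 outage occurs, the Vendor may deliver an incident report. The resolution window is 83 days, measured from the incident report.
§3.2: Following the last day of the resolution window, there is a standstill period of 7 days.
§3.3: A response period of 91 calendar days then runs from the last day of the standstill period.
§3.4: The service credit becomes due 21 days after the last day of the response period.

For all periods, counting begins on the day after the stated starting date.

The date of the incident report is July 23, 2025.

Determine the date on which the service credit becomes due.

February 10, 2026

The last day of the resolution window: July 23, 2025 + 83 days = October 14, 2025.
Adding 7 calendar days to October 14, 2025 gives October 21, 2025, which is the last day of the standstill period.
Adding 91 calendar days to October 21, 2025 gives January 20, 2026, which is the last day of the response period.
The date on which the service credit becomes due: 21 calendar days after January 20, 2026 is February 10, 2026.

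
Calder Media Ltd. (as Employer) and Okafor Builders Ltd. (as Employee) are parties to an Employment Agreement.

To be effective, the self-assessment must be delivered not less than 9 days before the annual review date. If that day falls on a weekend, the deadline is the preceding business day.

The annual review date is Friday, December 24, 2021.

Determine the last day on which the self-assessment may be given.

December 15, 2021

Counting back 9 calendar days from December 24, 2021 gives December 15, 2021. That is a Wednesday, so no adjustment is needed.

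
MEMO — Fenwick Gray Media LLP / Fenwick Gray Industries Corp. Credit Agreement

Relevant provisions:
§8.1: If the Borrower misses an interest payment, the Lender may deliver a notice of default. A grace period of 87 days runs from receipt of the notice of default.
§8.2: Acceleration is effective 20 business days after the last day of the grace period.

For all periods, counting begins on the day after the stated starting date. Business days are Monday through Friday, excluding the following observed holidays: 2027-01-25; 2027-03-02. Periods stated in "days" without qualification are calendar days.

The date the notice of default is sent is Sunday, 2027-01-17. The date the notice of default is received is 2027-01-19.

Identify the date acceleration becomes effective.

2027-05-14

The last day of the grace period: 87 calendar days after 2027-01-19 is 2027-04-16.
The date acceleration becomes effective: 20 business days after Friday, 2027-04-16, skipping weekends — Apr 19, Apr 20, Apr 21, Apr 22, …, May 12, May 13, May 14 — lands on Friday, 2027-05-14.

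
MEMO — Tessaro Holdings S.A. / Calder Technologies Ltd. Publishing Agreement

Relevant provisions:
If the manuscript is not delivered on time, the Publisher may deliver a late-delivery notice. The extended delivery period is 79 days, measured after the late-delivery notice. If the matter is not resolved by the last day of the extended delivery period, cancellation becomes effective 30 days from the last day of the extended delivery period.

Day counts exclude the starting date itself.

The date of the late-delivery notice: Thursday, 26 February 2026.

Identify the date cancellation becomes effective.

The last day of the extended delivery period: 26 February 2026 + 79 days = 16 May 2026.
Adding 30 calendar days to 16 May 2026 gives 15 June 2026, which is the date cancellation becomes effective.

15 June 2026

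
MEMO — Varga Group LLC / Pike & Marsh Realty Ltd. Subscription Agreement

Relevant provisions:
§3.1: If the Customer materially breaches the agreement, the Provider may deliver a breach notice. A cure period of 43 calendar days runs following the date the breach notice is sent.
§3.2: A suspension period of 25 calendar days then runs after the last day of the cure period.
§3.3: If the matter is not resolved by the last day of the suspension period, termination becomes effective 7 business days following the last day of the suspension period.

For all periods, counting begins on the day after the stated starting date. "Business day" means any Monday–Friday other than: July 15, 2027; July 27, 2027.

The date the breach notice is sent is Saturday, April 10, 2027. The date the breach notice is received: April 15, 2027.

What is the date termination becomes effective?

The last day of the cure period: 43 calendar days after April 10, 2027 is May 23, 2027.
The last day of the suspension period: May 23, 2027 + 25 days = June 17, 2027.
The date termination becomes effective: counting 7 business days from Thursday, June 17, 2027 (Jun 18, Jun 21, Jun 22, Jun 23, Jun 24, Jun 25, Jun 28, skipping weekends) reaches Monday, June 28, 2027.

June 28, 2027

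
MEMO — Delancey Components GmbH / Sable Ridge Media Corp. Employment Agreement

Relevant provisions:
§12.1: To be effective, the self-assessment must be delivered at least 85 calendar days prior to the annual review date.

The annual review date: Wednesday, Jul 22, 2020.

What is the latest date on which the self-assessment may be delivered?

Jul 22, 2020 minus 85 days is Apr 28, 2020.

Apr 28, 2020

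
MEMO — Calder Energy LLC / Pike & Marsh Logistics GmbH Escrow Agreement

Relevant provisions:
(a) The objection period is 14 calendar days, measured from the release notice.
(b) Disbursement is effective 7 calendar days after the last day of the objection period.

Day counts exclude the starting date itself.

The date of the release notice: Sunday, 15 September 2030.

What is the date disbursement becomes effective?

Adding 14 calendar days to 15 September 2030 gives 29 September 2030, which is the last day of the objection period.
Adding 7 calendar days to 29 September 2030 gives 6 October 2030, which is the date disbursement becomes effective.

6 October 2030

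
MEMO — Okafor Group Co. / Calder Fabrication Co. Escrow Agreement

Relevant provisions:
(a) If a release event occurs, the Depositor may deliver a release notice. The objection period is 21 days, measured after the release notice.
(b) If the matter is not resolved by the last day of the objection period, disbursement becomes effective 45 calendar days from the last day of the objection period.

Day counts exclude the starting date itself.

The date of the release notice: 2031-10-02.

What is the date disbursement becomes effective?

The last day of the objection period: 21 calendar days after 2031-10-02 is 2031-10-23.
Adding 45 calendar days to 2031-10-23 gives 2031-12-07, which is the date disbursement becomes effective.

2031-12-07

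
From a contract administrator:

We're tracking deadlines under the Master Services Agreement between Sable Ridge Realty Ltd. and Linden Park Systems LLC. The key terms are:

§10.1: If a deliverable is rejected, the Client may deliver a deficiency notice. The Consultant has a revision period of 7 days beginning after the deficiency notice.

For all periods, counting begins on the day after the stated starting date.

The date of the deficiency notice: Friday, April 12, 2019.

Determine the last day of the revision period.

The last day of the revision period: 7 calendar days after April 12, 2019 is April 19, 2019.

April 19, 2019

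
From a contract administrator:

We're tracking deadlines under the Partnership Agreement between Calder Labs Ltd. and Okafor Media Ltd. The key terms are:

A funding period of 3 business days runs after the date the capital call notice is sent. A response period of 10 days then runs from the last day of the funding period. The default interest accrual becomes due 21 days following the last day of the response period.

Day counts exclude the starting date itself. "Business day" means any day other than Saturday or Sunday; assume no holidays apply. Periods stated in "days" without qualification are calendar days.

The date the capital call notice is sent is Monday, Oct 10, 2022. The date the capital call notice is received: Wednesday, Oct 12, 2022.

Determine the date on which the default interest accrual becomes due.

From Monday, Oct 10, 2022, 3 business days (Oct 11, Oct 12, Oct 13, skipping weekends) brings us to Thursday, Oct 13, 2022, which is the last day of the funding period.
Adding 10 calendar days to Oct 13, 2022 gives Oct 23, 2022, which is the last day of the response period.
The date on which the default interest accrual becomes due: Oct 23, 2022 + 21 days = Nov 13, 2022.

Nov 13, 2022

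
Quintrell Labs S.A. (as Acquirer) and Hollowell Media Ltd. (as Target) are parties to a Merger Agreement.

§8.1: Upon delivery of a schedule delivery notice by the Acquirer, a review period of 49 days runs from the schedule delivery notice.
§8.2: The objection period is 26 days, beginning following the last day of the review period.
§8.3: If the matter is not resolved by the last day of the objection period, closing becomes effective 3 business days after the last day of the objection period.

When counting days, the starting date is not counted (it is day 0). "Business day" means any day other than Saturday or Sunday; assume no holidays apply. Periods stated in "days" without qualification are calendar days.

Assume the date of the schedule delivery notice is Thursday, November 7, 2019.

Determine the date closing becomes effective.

The last day of the review period: 49 calendar days after November 7, 2019 is December 26, 2019.
The last day of the objection period: December 26, 2019 + 26 days = January 21, 2020.
The date closing becomes effective: counting 3 business days from Tuesday, January 21, 2020 (Jan 22, Jan 23, Jan 24, skipping weekends) reaches Friday, January 24, 2020.

January 24, 2020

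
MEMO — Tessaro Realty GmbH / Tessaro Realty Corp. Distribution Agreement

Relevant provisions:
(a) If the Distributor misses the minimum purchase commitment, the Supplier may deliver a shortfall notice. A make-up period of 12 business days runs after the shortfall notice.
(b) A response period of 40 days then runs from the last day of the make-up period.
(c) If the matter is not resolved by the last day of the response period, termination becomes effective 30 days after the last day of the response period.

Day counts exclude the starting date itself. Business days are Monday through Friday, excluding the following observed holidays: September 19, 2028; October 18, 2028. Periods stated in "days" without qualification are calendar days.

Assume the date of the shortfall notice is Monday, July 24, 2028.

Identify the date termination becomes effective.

October 18, 2028

The last day of the make-up period: counting 12 business days from Monday, July 24, 2028 (Jul 25, Jul 26, Jul 27, Jul 28, …, Aug 7, Aug 8, Aug 9, skipping weekends) reaches Wednesday, August 9, 2028.
The last day of the response period: August 9, 2028 + 40 days = September 18, 2028.
The date termination becomes effective: 30 calendar days after September 18, 2028 is October 18, 2028.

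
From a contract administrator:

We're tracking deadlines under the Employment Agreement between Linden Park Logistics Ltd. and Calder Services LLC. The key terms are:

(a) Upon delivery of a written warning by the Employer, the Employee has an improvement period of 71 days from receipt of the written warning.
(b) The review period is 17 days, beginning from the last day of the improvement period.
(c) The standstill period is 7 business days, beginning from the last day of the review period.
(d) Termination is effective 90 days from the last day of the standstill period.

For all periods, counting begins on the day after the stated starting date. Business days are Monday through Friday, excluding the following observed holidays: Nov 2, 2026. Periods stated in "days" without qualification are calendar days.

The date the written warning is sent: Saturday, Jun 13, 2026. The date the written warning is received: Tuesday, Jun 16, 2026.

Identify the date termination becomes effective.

The last day of the improvement period: 71 calendar days after Jun 16, 2026 is Aug 26, 2026.
Adding 17 calendar days to Aug 26, 2026 gives Sep 12, 2026, which is the last day of the review period.
The last day of the standstill period: counting 7 business days from Saturday, Sep 12, 2026 (Sep 14, Sep 15, Sep 16, Sep 17, Sep 18, Sep 21, Sep 22, skipping weekends) reaches Tuesday, Sep 22, 2026.
The date termination becomes effective: 90 calendar days after Sep 22, 2026 is Dec 21, 2026.

Dec 21, 2026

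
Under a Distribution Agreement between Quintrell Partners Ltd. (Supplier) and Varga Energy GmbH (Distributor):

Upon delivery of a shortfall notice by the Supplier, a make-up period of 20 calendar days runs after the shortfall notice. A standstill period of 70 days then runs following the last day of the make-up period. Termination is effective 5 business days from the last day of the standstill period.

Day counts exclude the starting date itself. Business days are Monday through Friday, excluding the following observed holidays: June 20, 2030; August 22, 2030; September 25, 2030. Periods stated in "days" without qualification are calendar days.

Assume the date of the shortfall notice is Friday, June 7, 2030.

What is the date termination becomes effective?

September 12, 2030

The last day of the make-up period: 20 calendar days after June 7, 2030 is June 27, 2030.
The last day of the standstill period: 70 calendar days after June 27, 2030 is September 5, 2030.
The date termination becomes effective: 5 business days after Thursday, September 5, 2030, skipping weekends — Sep 6, Sep 9, Sep 10, Sep 11, Sep 12 — lands on Thursday, September 12, 2030.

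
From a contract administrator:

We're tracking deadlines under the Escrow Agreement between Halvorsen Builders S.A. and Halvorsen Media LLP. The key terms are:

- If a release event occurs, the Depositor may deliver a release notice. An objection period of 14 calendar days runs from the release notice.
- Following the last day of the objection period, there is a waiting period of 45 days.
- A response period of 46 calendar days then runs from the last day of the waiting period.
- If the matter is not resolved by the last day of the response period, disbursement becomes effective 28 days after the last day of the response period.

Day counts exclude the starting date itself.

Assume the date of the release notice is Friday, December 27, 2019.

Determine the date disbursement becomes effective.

May 8, 2020

The last day of the objection period: 14 calendar days after December 27, 2019 is January 10, 2020.
The last day of the waiting period: January 10, 2020 + 45 days = February 24, 2020.
Adding 46 calendar days to February 24, 2020 gives April 10, 2020, which is the last day of the response period.
The date disbursement becomes effective: April 10, 2020 + 28 days = May 8, 2020.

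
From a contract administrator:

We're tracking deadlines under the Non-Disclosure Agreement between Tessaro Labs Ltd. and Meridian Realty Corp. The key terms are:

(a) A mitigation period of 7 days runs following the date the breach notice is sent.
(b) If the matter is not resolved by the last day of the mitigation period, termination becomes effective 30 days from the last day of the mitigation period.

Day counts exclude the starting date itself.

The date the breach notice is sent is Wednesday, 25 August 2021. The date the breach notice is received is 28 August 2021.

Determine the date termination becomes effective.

The last day of the mitigation period: 7 calendar days after 25 August 2021 is 1 September 2021.
The date termination becomes effective: 1 September 2021 + 30 days = 1 October 2021.

1 October 2021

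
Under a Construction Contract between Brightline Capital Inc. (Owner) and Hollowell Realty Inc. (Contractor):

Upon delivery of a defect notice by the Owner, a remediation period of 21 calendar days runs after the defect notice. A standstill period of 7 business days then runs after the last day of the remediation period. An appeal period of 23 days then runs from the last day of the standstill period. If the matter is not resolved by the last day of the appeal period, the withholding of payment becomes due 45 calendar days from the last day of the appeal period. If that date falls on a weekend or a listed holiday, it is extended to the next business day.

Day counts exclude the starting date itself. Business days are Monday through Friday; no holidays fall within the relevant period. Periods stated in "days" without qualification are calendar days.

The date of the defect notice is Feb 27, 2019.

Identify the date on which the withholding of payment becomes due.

Jun 5, 2019

Adding 21 calendar days to Feb 27, 2019 gives Mar 20, 2019, which is the last day of the remediation period.
The last day of the standstill period: 7 business days after Wednesday, Mar 20, 2019, skipping weekends — Mar 21, Mar 22, Mar 25, Mar 26, Mar 27, Mar 28, Mar 29 — lands on Friday, Mar 29, 2019.
The last day of the appeal period: 23 calendar days after Mar 29, 2019 is Apr 21, 2019.
The date on which the withholding of payment becomes due: Apr 21, 2019 + 45 days = Jun 5, 2019. Jun 5, 2019 is a Wednesday, so no roll-forward applies.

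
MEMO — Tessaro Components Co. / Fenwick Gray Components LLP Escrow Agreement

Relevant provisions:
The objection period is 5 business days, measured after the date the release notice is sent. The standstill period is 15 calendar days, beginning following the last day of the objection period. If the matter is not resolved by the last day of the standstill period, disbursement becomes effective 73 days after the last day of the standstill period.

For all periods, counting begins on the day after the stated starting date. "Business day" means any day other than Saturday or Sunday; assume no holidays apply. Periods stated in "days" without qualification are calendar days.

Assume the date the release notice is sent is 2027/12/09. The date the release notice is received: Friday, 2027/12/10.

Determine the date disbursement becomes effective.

2028/03/13

From Thursday, 2027/12/09, 5 business days (Dec 10, Dec 13, Dec 14, Dec 15, Dec 16, skipping weekends) brings us to Thursday, 2027/12/16, which is the last day of the objection period.
The last day of the standstill period: 15 calendar days after 2027/12/16 is 2027/12/31.
Adding 73 calendar days to 2027/12/31 gives 2028/03/13, which is the date disbursement becomes effective.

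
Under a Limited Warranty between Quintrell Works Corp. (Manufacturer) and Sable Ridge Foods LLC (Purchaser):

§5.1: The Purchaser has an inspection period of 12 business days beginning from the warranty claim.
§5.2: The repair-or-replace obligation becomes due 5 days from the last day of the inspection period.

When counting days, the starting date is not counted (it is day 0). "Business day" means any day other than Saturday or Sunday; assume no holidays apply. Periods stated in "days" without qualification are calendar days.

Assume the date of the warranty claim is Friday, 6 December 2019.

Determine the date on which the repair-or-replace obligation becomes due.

The last day of the inspection period: 12 business days after Friday, 6 December 2019, skipping weekends — Dec 9, Dec 10, Dec 11, Dec 12, …, Dec 20, Dec 23, Dec 24 — lands on Tuesday, 24 December 2019.
The date on which the repair-or-replace obligation becomes due: 5 calendar days after 24 December 2019 is 29 December 2019.

29 December 2019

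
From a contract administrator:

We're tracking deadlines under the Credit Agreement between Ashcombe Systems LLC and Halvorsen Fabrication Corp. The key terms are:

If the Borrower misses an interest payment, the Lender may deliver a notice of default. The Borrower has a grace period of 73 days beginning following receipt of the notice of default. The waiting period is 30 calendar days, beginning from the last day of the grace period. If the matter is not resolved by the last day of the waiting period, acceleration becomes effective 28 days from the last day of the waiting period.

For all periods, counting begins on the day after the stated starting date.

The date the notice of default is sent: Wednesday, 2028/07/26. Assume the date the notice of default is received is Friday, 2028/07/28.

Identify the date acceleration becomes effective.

2028/12/06

The last day of the grace period: 73 calendar days after 2028/07/28 is 2028/10/09.
Adding 30 calendar days to 2028/10/09 gives 2028/11/08, which is the last day of the waiting period.
The date acceleration becomes effective: 28 calendar days after 2028/11/08 is 2028/12/06.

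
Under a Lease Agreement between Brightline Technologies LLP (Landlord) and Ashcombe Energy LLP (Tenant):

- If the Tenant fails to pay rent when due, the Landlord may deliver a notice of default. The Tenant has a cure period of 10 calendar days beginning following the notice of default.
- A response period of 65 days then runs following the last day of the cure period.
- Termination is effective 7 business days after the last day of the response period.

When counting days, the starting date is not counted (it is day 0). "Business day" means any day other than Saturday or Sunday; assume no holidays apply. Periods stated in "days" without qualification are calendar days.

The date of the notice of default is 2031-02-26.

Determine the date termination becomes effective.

2031-05-21

Adding 10 calendar days to 2031-02-26 gives 2031-03-08, which is the last day of the cure period.
The last day of the response period: 2031-03-08 + 65 days = 2031-05-12.
The date termination becomes effective: 7 business days after Monday, 2031-05-12, skipping weekends — May 13, May 14, May 15, May 16, May 19, May 20, May 21 — lands on Wednesday, 2031-05-21.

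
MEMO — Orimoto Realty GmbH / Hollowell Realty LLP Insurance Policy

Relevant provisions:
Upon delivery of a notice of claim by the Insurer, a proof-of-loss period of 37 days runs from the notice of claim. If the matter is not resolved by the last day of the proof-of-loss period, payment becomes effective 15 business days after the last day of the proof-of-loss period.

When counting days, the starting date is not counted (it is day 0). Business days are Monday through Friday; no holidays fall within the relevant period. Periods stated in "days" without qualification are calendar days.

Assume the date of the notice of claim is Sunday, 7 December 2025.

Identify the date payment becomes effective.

The last day of the proof-of-loss period: 7 December 2025 + 37 days = 13 January 2026.
The date payment becomes effective: counting 15 business days from Tuesday, 13 January 2026 (Jan 14, Jan 15, Jan 16, Jan 19, …, Jan 30, Feb 2, Feb 3, skipping weekends) reaches Tuesday, 3 February 2026.

3 February 2026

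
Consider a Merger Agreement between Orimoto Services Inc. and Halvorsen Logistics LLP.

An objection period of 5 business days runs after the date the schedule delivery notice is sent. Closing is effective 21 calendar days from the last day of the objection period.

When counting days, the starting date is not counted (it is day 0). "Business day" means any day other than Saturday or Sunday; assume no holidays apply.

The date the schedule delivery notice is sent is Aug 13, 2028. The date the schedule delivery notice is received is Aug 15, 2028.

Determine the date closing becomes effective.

Sep 8, 2028

The last day of the objection period: counting 5 business days from Sunday, Aug 13, 2028 (Aug 14, Aug 15, Aug 16, Aug 17, Aug 18, skipping weekends) reaches Friday, Aug 18, 2028.
The date closing becomes effective: Aug 18, 2028 + 21 days = Sep 8, 2028.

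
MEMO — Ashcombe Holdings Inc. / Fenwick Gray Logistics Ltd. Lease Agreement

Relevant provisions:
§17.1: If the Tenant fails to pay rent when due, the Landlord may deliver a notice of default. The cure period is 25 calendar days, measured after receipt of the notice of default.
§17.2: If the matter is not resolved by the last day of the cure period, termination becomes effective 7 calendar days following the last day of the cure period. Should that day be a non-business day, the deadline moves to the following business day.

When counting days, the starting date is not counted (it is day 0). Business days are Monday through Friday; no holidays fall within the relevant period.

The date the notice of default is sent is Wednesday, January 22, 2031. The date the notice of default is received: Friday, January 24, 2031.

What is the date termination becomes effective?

February 25, 2031

Adding 25 calendar days to January 24, 2031 gives February 18, 2031, which is the last day of the cure period.
The date termination becomes effective: 7 calendar days after February 18, 2031 is February 25, 2031. February 25, 2031 is a Tuesday, so no roll-forward applies.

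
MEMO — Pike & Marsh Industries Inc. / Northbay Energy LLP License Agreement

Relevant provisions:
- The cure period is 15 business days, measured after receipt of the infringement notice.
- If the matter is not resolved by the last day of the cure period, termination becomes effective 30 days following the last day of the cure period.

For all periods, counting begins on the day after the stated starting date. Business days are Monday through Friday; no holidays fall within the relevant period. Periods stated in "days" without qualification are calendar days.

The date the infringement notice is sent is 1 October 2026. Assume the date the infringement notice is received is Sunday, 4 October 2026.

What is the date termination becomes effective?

22 November 2026

The last day of the cure period: counting 15 business days from Sunday, 4 October 2026 (Oct 5, Oct 6, Oct 7, Oct 8, …, Oct 21, Oct 22, Oct 23, skipping weekends) reaches Friday, 23 October 2026.
The date termination becomes effective: 30 calendar days after 23 October 2026 is 22 November 2026.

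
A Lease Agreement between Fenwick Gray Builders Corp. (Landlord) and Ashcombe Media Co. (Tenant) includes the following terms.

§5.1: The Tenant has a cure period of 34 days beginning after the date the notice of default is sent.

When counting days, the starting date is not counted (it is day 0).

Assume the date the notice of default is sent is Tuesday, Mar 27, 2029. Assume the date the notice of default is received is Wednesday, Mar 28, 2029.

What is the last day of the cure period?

The last day of the cure period: Mar 27, 2029 + 34 days = Apr 30, 2029.

Apr 30, 2029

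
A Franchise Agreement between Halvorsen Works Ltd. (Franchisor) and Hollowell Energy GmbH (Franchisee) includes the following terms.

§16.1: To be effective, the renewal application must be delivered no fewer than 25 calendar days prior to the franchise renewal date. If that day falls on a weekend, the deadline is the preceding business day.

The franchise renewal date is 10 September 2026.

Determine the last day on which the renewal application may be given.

14 August 2026

10 September 2026 minus 25 days is 16 August 2026. That is a Sunday, so the deadline moves back to Friday, 14 August 2026.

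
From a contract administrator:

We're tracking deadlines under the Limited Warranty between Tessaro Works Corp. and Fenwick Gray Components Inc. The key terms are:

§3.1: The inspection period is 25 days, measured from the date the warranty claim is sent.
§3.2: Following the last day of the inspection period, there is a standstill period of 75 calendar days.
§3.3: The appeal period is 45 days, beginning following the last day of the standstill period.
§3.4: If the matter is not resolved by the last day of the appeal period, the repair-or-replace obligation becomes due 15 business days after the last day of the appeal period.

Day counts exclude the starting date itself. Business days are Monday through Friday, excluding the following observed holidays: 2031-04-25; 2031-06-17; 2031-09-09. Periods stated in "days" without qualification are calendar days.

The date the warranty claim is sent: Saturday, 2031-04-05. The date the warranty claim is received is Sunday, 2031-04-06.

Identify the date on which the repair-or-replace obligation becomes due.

2031-09-19

Adding 25 calendar days to 2031-04-05 gives 2031-04-30, which is the last day of the inspection period.
Adding 75 calendar days to 2031-04-30 gives 2031-07-14, which is the last day of the standstill period.
The last day of the appeal period: 45 calendar days after 2031-07-14 is 2031-08-28.
The date on which the repair-or-replace obligation becomes due: 15 business days after Thursday, 2031-08-28, skipping weekends and the listed holiday on Sep 9 — Aug 29, Sep 1, Sep 2, Sep 3, …, Sep 17, Sep 18, Sep 19 — lands on Friday, 2031-09-19.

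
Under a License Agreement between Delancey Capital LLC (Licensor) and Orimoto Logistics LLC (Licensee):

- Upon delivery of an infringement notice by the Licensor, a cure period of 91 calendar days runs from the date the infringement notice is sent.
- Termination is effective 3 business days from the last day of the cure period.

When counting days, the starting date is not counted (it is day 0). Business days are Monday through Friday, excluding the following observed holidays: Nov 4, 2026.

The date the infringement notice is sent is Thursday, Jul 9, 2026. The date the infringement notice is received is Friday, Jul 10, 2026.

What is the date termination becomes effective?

The last day of the cure period: 91 calendar days after Jul 9, 2026 is Oct 8, 2026.
From Thursday, Oct 8, 2026, 3 business days (Oct 9, Oct 12, Oct 13, skipping weekends) brings us to Tuesday, Oct 13, 2026, which is the date termination becomes effective.

Oct 13, 2026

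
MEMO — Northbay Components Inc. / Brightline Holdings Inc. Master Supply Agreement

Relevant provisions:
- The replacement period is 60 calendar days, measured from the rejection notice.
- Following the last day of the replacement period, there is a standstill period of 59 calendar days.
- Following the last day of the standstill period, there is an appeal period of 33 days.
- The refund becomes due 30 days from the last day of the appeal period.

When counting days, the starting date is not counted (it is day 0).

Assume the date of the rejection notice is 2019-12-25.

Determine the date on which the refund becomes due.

2020-06-24

The last day of the replacement period: 2019-12-25 + 60 days = 2020-02-23.
The last day of the standstill period: 2020-02-23 + 59 days = 2020-04-22.
The last day of the appeal period: 2020-04-22 + 33 days = 2020-05-25.
The date on which the refund becomes due: 30 calendar days after 2020-05-25 is 2020-06-24.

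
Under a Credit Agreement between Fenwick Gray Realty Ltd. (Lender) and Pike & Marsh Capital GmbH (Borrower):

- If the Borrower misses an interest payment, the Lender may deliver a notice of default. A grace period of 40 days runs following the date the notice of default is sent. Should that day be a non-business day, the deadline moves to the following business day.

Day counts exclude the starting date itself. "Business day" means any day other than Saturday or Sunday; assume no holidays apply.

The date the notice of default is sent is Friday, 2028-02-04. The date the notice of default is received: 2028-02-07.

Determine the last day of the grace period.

2028-03-15

The last day of the grace period: 2028-02-04 + 40 days = 2028-03-15. 2028-03-15 is a Wednesday, so no roll-forward applies.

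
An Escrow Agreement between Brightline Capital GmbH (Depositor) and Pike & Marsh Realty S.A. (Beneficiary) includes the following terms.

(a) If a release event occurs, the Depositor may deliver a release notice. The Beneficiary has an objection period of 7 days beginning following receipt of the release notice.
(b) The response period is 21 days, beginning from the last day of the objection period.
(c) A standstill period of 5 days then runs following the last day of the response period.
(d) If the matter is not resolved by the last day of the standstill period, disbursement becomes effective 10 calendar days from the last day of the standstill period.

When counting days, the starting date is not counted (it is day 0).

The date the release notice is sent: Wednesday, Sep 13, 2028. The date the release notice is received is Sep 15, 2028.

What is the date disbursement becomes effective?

Oct 28, 2028

The last day of the objection period: 7 calendar days after Sep 15, 2028 is Sep 22, 2028.
The last day of the response period: Sep 22, 2028 + 21 days = Oct 13, 2028.
The last day of the standstill period: Oct 13, 2028 + 5 days = Oct 18, 2028.
Adding 10 calendar days to Oct 18, 2028 gives Oct 28, 2028, which is the date disbursement becomes effective.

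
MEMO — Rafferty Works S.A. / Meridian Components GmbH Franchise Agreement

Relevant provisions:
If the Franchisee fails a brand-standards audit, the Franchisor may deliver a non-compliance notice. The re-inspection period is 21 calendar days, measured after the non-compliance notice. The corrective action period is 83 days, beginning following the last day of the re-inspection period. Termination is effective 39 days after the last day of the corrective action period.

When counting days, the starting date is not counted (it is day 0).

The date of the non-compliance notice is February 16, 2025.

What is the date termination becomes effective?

July 9, 2025

Adding 21 calendar days to February 16, 2025 gives March 9, 2025, which is the last day of the re-inspection period.
The last day of the corrective action period: 83 calendar days after March 9, 2025 is May 31, 2025.
The date termination becomes effective: 39 calendar days after May 31, 2025 is July 9, 2025.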